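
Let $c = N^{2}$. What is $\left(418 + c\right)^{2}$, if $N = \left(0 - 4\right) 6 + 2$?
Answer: $813604$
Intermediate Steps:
$N = -22$ ($N = \left(0 - 4\right) 6 + 2 = \left(-4\right) 6 + 2 = -24 + 2 = -22$)
$c = 484$ ($c = \left(-22\right)^{2} = 484$)
$\left(418 + c\right)^{2} = \left(418 + 484\right)^{2} = 902^{2} = 813604$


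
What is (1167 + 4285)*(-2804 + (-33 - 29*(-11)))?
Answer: -13728136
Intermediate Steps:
(1167 + 4285)*(-2804 + (-33 - 29*(-11))) = 5452*(-2804 + (-33 + 319)) = 5452*(-2804 + 286) = 5452*(-2518) = -13728136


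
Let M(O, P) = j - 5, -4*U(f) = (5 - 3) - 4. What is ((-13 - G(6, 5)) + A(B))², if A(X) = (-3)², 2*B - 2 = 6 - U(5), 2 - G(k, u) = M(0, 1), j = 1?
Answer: 100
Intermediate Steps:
U(f) = ½ (U(f) = -((5 - 3) - 4)/4 = -(2 - 4)/4 = -¼*(-2) = ½)
M(O, P) = -4 (M(O, P) = 1 - 5 = -4)
G(k, u) = 6 (G(k, u) = 2 - 1*(-4) = 2 + 4 = 6)
B = 15/4 (B = 1 + (6 - 1*½)/2 = 1 + (6 - ½)/2 = 1 + (½)*(11/2) = 1 + 11/4 = 15/4 ≈ 3.7500)
A(X) = 9
((-13 - G(6, 5)) + A(B))² = ((-13 - 1*6) + 9)² = ((-13 - 6) + 9)² = (-19 + 9)² = (-10)² = 100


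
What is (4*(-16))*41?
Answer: -2624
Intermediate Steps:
(4*(-16))*41 = -64*41 = -2624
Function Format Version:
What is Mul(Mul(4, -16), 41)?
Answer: -2624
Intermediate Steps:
Mul(Mul(4, -16), 41) = Mul(-64, 41) = -2624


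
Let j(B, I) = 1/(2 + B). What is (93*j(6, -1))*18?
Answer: 837/4 ≈ 209.25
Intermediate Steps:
(93*j(6, -1))*18 = (93/(2 + 6))*18 = (93/8)*18 = 837/4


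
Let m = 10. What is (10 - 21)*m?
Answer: -110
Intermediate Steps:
(10 - 21)*m = (10 - 21)*10 = -11*10 = -110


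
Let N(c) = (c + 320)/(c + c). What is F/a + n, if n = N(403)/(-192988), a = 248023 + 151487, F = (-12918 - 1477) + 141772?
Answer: 1100721696107/3452395139960 ≈ 0.31883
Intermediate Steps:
N(c) = (320 + c)/(2*c) (N(c) = (320 + c)/((2*c)) = (320 + c)*(1/(2*c)) = (320 + c)/(2*c))
F = 127377 (F = -14395 + 141772 = 127377)
a = 399510
n = -723/155548328 (n = ((½)*(320 + 403)/403)/(-192988) = ((½)*(1/403)*723)*(-1/192988) = (723/806)*(-1/192988) = -723/155548328 ≈ -4.6481e-6)
F/a + n = 127377/399510 - 723/155548328 = 127377*(1/399510) - 723/155548328 = 14153/44390 - 723/155548328 = 1100721696107/3452395139960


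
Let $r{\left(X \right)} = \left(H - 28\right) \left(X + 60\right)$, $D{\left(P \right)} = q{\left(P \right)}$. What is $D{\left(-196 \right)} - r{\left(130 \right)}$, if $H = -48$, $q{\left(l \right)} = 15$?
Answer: $14455$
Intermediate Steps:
$D{\left(P \right)} = 15$
$r{\left(X \right)} = -4560 - 76 X$ ($r{\left(X \right)} = \left(-48 - 28\right) \left(X + 60\right) = - 76 \left(60 + X\right) = -4560 - 76 X$)
$D{\left(-196 \right)} - r{\left(130 \right)} = 15 - \left(-4560 - 9880\right) = 15 - -14440 = 15 + 14440 = 14455$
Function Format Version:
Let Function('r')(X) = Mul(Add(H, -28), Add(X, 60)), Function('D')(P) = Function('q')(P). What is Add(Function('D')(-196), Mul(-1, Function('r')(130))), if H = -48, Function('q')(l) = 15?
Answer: 14455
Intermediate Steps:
Function('D')(P) = 15
Function('r')(X) = Add(-4560, Mul(-76, X)) (Function('r')(X) = Mul(Add(-48, -28), Add(X, 60)) = Mul(-76, Add(60, X)) = Add(-4560, Mul(-76, X)))
Add(Function('D')(-196), Mul(-1, Function('r')(130))) = Add(15, Mul(-1, Add(-4560, Mul(-76, 130)))) = Add(15, Mul(-1, Add(-4560, -9880))) = Add(15, Mul(-1, -14440)) = Add(15, 14440) = 14455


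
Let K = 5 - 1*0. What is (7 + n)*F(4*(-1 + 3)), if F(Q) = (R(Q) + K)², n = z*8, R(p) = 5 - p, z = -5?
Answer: -132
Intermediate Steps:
n = -40 (n = -5*8 = -40)
K = 5 (K = 5 + 0 = 5)
F(Q) = (10 - Q)² (F(Q) = ((5 - Q) + 5)² = (10 - Q)²)
(7 + n)*F(4*(-1 + 3)) = (7 - 40)*(-10 + 4*(-1 + 3))² = -33*(-10 + 4*2)² = -33*(-10 + 8)² = -33*(-2)² = -33*4 = -132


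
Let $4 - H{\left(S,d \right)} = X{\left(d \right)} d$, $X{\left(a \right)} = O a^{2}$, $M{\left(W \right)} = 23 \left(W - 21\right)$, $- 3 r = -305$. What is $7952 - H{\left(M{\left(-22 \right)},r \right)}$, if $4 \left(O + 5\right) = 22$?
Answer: $\frac{28801817}{54} \approx 5.3337 \cdot 10^{5}$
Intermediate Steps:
$r = \frac{305}{3}$ ($r = \left(- \frac{1}{3}\right) \left(-305\right) = \frac{305}{3} \approx 101.67$)
$O = \frac{1}{2}$ ($O = -5 + \frac{1}{4} \cdot 22 = -5 + \frac{11}{2} = \frac{1}{2} \approx 0.5$)
$M{\left(W \right)} = -483 + 23 W$ ($M{\left(W \right)} = 23 \left(-21 + W\right) = -483 + 23 W$)
$X{\left(a \right)} = \frac{a^{2}}{2}$
$H{\left(S,d \right)} = 4 - \frac{d^{3}}{2}$ ($H{\left(S,d \right)} = 4 - \frac{d^{2}}{2} d = 4 - \frac{d^{3}}{2}$)
$7952 - H{\left(M{\left(-22 \right)},r \right)} = 7952 - \left(4 - \frac{\left(\frac{305}{3}\right)^{3}}{2}\right) = 7952 - \left(4 - \frac{28372625}{54}\right) = 7952 - - \frac{28372409}{54} = 7952 + \frac{28372409}{54} = \frac{28801817}{54}$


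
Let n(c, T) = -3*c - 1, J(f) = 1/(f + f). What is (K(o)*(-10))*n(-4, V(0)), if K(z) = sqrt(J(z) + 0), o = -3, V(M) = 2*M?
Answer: -55*I*sqrt(6)/3 ≈ -44.907*I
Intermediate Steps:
J(f) = 1/(2*f)
K(z) = sqrt(2)*sqrt(1/z)/2 (K(z) = sqrt(1/(2*z) + 0) = sqrt(1/(2*z)) = sqrt(2)*sqrt(1/z)/2)
n(c, T) = -1 - 3*c
(K(o)*(-10))*n(-4, V(0)) = ((sqrt(2)*sqrt(1/(-3))/2)*(-10))*(-1 - 3*(-4)) = ((sqrt(2)*sqrt(-1/3)/2)*(-10))*(-1 + 12) = ((sqrt(2)*(I*sqrt(3)/3)/2)*(-10))*11 = ((I*sqrt(6)/6)*(-10))*11 = -5*I*sqrt(6)/3*11 = -55*I*sqrt(6)/3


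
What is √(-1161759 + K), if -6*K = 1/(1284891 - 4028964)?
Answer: I*√34991886594208689462/5488146 ≈ 1077.8*I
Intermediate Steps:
K = 1/16464438 (K = -1/(6*(1284891 - 4028964)) = -⅙/(-2744073) = -⅙*(-1/2744073) = 1/16464438 ≈ 6.0737e-8)
√(-1161759 + K) = √(-1161759 + 1/16464438) = √(-19127709026441/16464438) = I*√34991886594208689462/5488146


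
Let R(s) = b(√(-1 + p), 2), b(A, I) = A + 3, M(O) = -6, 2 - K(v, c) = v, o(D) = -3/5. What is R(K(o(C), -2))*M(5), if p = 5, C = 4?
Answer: -30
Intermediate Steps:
o(D) = -⅗ (o(D) = -3*⅕ = -⅗)
K(v, c) = 2 - v
b(A, I) = 3 + A
R(s) = 5 (R(s) = 3 + √(-1 + 5) = 3 + √4 = 3 + 2 = 5)
R(K(o(C), -2))*M(5) = 5*(-6) = -30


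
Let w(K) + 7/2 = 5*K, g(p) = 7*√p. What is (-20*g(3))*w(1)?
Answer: -210*√3 ≈ -363.73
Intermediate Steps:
w(K) = -7/2 + 5*K
(-20*g(3))*w(1) = (-140*√3)*(-7/2 + 5*1) = (-140*√3)*(-7/2 + 5) = -140*√3*(3/2) = -210*√3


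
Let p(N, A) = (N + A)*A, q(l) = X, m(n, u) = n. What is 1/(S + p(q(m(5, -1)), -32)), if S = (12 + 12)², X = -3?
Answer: 1/1696 ≈ 0.00058962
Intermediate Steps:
q(l) = -3
p(N, A) = A*(A + N) (p(N, A) = (A + N)*A = A*(A + N))
S = 576 (S = 24² = 576)
1/(S + p(q(m(5, -1)), -32)) = 1/(576 - 32*(-32 - 3)) = 1/(576 - 32*(-35)) = 1/(576 + 1120) = 1/1696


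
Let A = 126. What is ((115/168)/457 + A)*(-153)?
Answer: -493368441/25592 ≈ -19278.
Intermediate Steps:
((115/168)/457 + A)*(-153) = ((115/168)/457 + 126)*(-153) = ((115*(1/168))*(1/457) + 126)*(-153) = ((115/168)*(1/457) + 126)*(-153) = (115/76776 + 126)*(-153) = (9673891/76776)*(-153) = -493368441/25592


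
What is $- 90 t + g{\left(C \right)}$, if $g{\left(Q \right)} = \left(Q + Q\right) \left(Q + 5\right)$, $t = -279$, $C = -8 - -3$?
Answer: $25110$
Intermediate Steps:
$C = -5$ ($C = -8 + 3 = -5$)
$g{\left(Q \right)} = 2 Q \left(5 + Q\right)$
$- 90 t + g{\left(C \right)} = \left(-90\right) \left(-279\right) + 2 \left(-5\right) \left(5 - 5\right) = 25110 + 2 \left(-5\right) 0 = 25110 + 0 = 25110$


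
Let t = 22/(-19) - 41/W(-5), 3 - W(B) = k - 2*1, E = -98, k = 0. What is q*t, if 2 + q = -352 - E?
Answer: 227584/95 ≈ 2395.6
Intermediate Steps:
W(B) = 5 (W(B) = 3 - (0 - 2*1) = 3 - (0 - 2) = 3 - 1*(-2) = 3 + 2 = 5)
t = -889/95 (t = 22/(-19) - 41/5 = 22*(-1/19) - 41*⅕ = -22/19 - 41/5 = -889/95 ≈ -9.3579)
q = -256 (q = -2 + (-352 - 1*(-98)) = -2 + (-352 + 98) = -2 - 254 = -256)
q*t = -256*(-889/95) = 227584/95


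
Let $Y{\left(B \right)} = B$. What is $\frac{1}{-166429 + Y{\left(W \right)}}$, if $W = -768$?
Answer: $- \frac{1}{167197} \approx -5.981 \cdot 10^{-6}$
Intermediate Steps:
$\frac{1}{-166429 + Y{\left(W \right)}} = \frac{1}{-166429 - 768} = \frac{1}{-167197} = - \frac{1}{167197}$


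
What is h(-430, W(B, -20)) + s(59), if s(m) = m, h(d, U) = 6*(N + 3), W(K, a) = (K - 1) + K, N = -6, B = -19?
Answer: 41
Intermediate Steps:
W(K, a) = -1 + 2*K (W(K, a) = (-1 + K) + K = -1 + 2*K)
h(d, U) = -18 (h(d, U) = 6*(-6 + 3) = 6*(-3) = -18)
h(-430, W(B, -20)) + s(59) = -18 + 59 = 41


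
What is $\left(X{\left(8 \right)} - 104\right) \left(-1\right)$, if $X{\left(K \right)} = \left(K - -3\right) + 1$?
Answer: $92$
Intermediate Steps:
$X{\left(K \right)} = 4 + K$ ($X{\left(K \right)} = \left(K + 3\right) + 1 = \left(3 + K\right) + 1 = 4 + K$)
$\left(X{\left(8 \right)} - 104\right) \left(-1\right) = \left(\left(4 + 8\right) - 104\right) \left(-1\right) = \left(12 - 104\right) \left(-1\right) = \left(-92\right) \left(-1\right) = 92$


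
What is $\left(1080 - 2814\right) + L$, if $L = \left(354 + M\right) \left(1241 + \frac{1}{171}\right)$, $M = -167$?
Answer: $\frac{39387130}{171} \approx 2.3033 \cdot 10^{5}$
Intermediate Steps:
$L = \frac{39683644}{171}$ ($L = \left(354 - 167\right) \left(1241 + \frac{1}{171}\right) = 187 \left(1241 + \frac{1}{171}\right) = 187 \cdot \frac{212212}{171} = \frac{39683644}{171} \approx 2.3207 \cdot 10^{5}$)
$\left(1080 - 2814\right) + L = \left(1080 - 2814\right) + \frac{39683644}{171} = -1734 + \frac{39683644}{171} = \frac{39387130}{171}$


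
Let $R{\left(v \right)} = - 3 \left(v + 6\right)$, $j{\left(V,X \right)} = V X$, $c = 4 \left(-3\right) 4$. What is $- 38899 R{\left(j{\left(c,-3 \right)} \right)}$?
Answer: $17504550$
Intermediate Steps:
$c = -48$ ($c = \left(-12\right) 4 = -48$)
$R{\left(v \right)} = -18 - 3 v$ ($R{\left(v \right)} = - 3 \left(6 + v\right) = -18 - 3 v$)
$- 38899 R{\left(j{\left(c,-3 \right)} \right)} = - 38899 \left(-18 - 3 \left(\left(-48\right) \left(-3\right)\right)\right) = - 38899 \left(-18 - 432\right) = \left(-38899\right) \left(-450\right) = 17504550$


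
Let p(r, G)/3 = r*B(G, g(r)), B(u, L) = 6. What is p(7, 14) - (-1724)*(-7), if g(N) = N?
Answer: -11942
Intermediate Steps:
p(r, G) = 18*r (p(r, G) = 3*(r*6) = 3*(6*r) = 18*r)
p(7, 14) - (-1724)*(-7) = 18*7 - (-1724)*(-7) = 126 - 431*28 = 126 - 12068 = -11942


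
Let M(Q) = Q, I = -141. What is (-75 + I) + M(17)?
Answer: -199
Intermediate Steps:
(-75 + I) + M(17) = (-75 - 141) + 17 = -216 + 17 = -199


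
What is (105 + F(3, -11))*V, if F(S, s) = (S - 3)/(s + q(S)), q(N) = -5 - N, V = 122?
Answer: 12810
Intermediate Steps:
F(S, s) = (-3 + S)/(-5 + s - S) (F(S, s) = (S - 3)/(s + (-5 - S)) = (-3 + S)/(-5 + s - S))
(105 + F(3, -11))*V = (105 + (3 - 1*3)/(5 + 3 - 1*(-11)))*122 = (105 + (3 - 3)/(5 + 3 + 11))*122 = (105 + 0/19)*122 = (105 + (1/19)*0)*122 = (105 + 0)*122 = 105*122 = 12810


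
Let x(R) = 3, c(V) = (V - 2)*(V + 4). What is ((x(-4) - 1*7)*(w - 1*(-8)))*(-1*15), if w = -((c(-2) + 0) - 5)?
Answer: 1260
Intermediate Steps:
c(V) = (-2 + V)*(4 + V)
w = 13 (w = -(((-8 + (-2)² + 2*(-2)) + 0) - 5) = -(((-8 + 4 - 4) + 0) - 5) = -((-8 + 0) - 5) = -(-8 - 5) = -1*(-13) = 13)
((x(-4) - 1*7)*(w - 1*(-8)))*(-1*15) = ((3 - 1*7)*(13 - 1*(-8)))*(-1*15) = ((3 - 7)*(13 + 8))*(-15) = -4*21*(-15) = -84*(-15) = 1260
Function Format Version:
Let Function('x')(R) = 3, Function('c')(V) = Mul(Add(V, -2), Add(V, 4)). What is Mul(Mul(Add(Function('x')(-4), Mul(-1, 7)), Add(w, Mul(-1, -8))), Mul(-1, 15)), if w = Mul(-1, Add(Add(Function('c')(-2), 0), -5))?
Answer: 1260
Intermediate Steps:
Function('c')(V) = Mul(Add(-2, V), Add(4, V))
w = 13 (w = Mul(-1, Add(Add(Add(-8, Pow(-2, 2), Mul(2, -2)), 0), -5)) = Mul(-1, Add(Add(Add(-8, 4, -4), 0), -5)) = Mul(-1, Add(Add(-8, 0), -5)) = Mul(-1, Add(-8, -5)) = Mul(-1, -13) = 13)
Mul(Mul(Add(Function('x')(-4), Mul(-1, 7)), Add(w, Mul(-1, -8))), Mul(-1, 15)) = Mul(Mul(Add(3, Mul(-1, 7)), Add(13, Mul(-1, -8))), Mul(-1, 15)) = Mul(Mul(Add(3, -7), Add(13, 8)), -15) = Mul(Mul(-4, 21), -15) = Mul(-84, -15) = 1260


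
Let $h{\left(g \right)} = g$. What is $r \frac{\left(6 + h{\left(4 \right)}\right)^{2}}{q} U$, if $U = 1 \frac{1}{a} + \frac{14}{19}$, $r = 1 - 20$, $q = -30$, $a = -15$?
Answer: $\frac{382}{9} \approx 42.444$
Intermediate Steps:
$r = -19$
$U = \frac{191}{285}$ ($U = 1 \frac{1}{-15} + \frac{14}{19} = 1 \left(- \frac{1}{15}\right) + 14 \cdot \frac{1}{19} = - \frac{1}{15} + \frac{14}{19} = \frac{191}{285} \approx 0.67018$)
$r \frac{\left(6 + h{\left(4 \right)}\right)^{2}}{q} U = - 19 \frac{\left(6 + 4\right)^{2}}{-30} \cdot \frac{191}{285} = - 19 \cdot 10^{2} \left(- \frac{1}{30}\right) \frac{191}{285} = - 19 \cdot 100 \left(- \frac{1}{30}\right) \frac{191}{285} = \left(-19\right) \left(- \frac{10}{3}\right) \frac{191}{285} = \frac{190}{3} \cdot \frac{191}{285} = \frac{382}{9}$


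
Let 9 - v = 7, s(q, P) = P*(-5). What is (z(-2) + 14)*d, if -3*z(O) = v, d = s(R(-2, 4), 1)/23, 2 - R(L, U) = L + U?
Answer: -200/69 ≈ -2.8986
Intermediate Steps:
R(L, U) = 2 - L - U (R(L, U) = 2 - (L + U) = 2 + (-L - U) = 2 - L - U)
s(q, P) = -5*P
d = -5/23 (d = -5*1/23 = -5/23 ≈ -0.21739)
v = 2 (v = 9 - 1*7 = 9 - 7 = 2)
z(O) = -2/3 (z(O) = -1/3*2 = -2/3)
(z(-2) + 14)*d = (-2/3 + 14)*(-5/23) = (40/3)*(-5/23) = -200/69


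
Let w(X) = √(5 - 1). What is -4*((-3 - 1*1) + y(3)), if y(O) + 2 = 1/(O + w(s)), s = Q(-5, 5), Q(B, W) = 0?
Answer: 116/5 ≈ 23.200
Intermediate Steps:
s = 0
w(X) = 2 (w(X) = √4 = 2)
y(O) = -2 + 1/(2 + O) (y(O) = -2 + 1/(O + 2) = -2 + 1/(2 + O))
-4*((-3 - 1*1) + y(3)) = -4*((-3 - 1*1) + (-3 - 2*3)/(2 + 3)) = -4*((-3 - 1) + (-3 - 6)/5) = -4*(-4 + (⅕)*(-9)) = -4*(-4 - 9/5) = -4*(-29/5) = 116/5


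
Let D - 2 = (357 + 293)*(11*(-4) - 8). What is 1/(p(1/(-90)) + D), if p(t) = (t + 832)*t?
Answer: -8100/273838679 ≈ -2.9579e-5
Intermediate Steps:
p(t) = t*(832 + t) (p(t) = (832 + t)*t = t*(832 + t))
D = -33798 (D = 2 + (357 + 293)*(11*(-4) - 8) = 2 + 650*(-44 - 8) = 2 + 650*(-52) = 2 - 33800 = -33798)
1/(p(1/(-90)) + D) = 1/((832 + 1/(-90))/(-90) - 33798) = 1/(-(832 - 1/90)/90 - 33798) = 1/(-1/90*74879/90 - 33798) = 1/(-74879/8100 - 33798) = 1/(-273838679/8100) = -8100/273838679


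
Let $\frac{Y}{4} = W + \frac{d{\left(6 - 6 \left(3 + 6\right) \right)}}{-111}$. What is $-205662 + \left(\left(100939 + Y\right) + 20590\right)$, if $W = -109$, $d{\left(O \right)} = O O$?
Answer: $- \frac{3132125}{37} \approx -84652.0$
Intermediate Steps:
$d{\left(O \right)} = O^{2}$
$Y = - \frac{19204}{37}$ ($Y = 4 \left(-109 + \frac{\left(6 - 6 \left(3 + 6\right)\right)^{2}}{-111}\right) = 4 \left(-109 + \left(6 - 6 \cdot 9\right)^{2} \left(- \frac{1}{111}\right)\right) = 4 \left(-109 + \left(6 - 54\right)^{2} \left(- \frac{1}{111}\right)\right) = 4 \left(-109 + \left(-48\right)^{2} \left(- \frac{1}{111}\right)\right) = 4 \left(-109 + 2304 \left(- \frac{1}{111}\right)\right) = 4 \left(-109 - \frac{768}{37}\right) = 4 \left(- \frac{4801}{37}\right) = - \frac{19204}{37} \approx -519.03$)
$-205662 + \left(\left(100939 + Y\right) + 20590\right) = -205662 + \left(\left(100939 - \frac{19204}{37}\right) + 20590\right) = -205662 + \left(\frac{3715539}{37} + 20590\right) = -205662 + \frac{4477369}{37} = - \frac{3132125}{37}$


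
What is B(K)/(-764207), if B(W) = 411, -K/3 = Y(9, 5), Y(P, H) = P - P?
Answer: -411/764207 ≈ -0.00053781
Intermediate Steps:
Y(P, H) = 0
K = 0 (K = -3*0 = 0)
B(K)/(-764207) = 411/(-764207) = 411*(-1/764207) = -411/764207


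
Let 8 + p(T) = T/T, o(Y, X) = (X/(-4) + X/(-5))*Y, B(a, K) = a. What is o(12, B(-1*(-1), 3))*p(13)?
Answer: 189/5 ≈ 37.800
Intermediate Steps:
o(Y, X) = -9*X*Y/20 (o(Y, X) = (X*(-¼) + X*(-⅕))*Y = (-X/4 - X/5)*Y = (-9*X/20)*Y = -9*X*Y/20)
p(T) = -7 (p(T) = -8 + T/T = -8 + 1 = -7)
o(12, B(-1*(-1), 3))*p(13) = -9/20*(-1*(-1))*12*(-7) = -9/20*1*12*(-7) = -27/5*(-7) = 189/5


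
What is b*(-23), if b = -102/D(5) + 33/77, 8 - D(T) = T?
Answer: 5405/7 ≈ 772.14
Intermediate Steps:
D(T) = 8 - T
b = -235/7 (b = -102/(8 - 1*5) + 33/77 = -102/(8 - 5) + 33*(1/77) = -102/3 + 3/7 = -102*⅓ + 3/7 = -34 + 3/7 = -235/7 ≈ -33.571)
b*(-23) = -235/7*(-23) = 5405/7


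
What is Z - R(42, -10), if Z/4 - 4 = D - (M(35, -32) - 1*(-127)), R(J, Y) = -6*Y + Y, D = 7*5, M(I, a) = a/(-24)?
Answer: -1222/3 ≈ -407.33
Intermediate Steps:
M(I, a) = -a/24 (M(I, a) = a*(-1/24) = -a/24)
D = 35
R(J, Y) = -5*Y
Z = -1072/3 (Z = 16 + 4*(35 - (-1/24*(-32) - 1*(-127))) = 16 + 4*(35 - (4/3 + 127)) = 16 + 4*(35 - 1*385/3) = 16 + 4*(35 - 385/3) = 16 + 4*(-280/3) = 16 - 1120/3 = -1072/3 ≈ -357.33)
Z - R(42, -10) = -1072/3 - (-5)*(-10) = -1072/3 - 1*50 = -1072/3 - 50 = -1222/3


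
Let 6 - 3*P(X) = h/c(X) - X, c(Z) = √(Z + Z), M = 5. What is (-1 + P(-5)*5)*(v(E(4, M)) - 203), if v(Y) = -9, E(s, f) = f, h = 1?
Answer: -424/3 - 106*I*√10/3 ≈ -141.33 - 111.73*I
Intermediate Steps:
c(Z) = √2*√Z (c(Z) = √(2*Z) = √2*√Z)
P(X) = 2 + X/3 - √2/(6*√X) (P(X) = 2 - (1/(√2*√X) - X)/3 = 2 - (1*(√2/(2*√X)) - X)/3 = 2 - (√2/(2*√X) - X)/3 = 2 - (-X + √2/(2*√X))/3 = 2 + (X/3 - √2/(6*√X)) = 2 + X/3 - √2/(6*√X))
(-1 + P(-5)*5)*(v(E(4, M)) - 203) = (-1 + (2 + (⅓)*(-5) - √2/(6*√(-5)))*5)*(-9 - 203) = (-1 + (2 - 5/3 - √2*(-I*√5/5)/6)*5)*(-212) = (-1 + (2 - 5/3 + I*√10/30)*5)*(-212) = (-1 + (⅓ + I*√10/30)*5)*(-212) = (-1 + (5/3 + I*√10/6))*(-212) = (⅔ + I*√10/6)*(-212) = -424/3 - 106*I*√10/3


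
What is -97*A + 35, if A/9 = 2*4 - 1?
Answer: -6076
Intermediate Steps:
A = 63 (A = 9*(2*4 - 1) = 9*(8 - 1) = 9*7 = 63)
-97*A + 35 = -97*63 + 35 = -6111 + 35 = -6076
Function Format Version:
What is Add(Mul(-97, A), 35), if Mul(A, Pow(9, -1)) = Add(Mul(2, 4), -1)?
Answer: -6076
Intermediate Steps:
A = 63 (A = Mul(9, Add(Mul(2, 4), -1)) = Mul(9, Add(8, -1)) = Mul(9, 7) = 63)
Add(Mul(-97, A), 35) = Add(Mul(-97, 63), 35) = Add(-6111, 35) = -6076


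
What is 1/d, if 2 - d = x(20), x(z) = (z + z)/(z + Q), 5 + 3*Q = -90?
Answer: 7/38 ≈ 0.18421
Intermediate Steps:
Q = -95/3 (Q = -5/3 + (1/3)*(-90) = -5/3 - 30 = -95/3 ≈ -31.667)
x(z) = 2*z/(-95/3 + z) (x(z) = (z + z)/(z - 95/3) = (2*z)/(-95/3 + z) = 2*z/(-95/3 + z))
d = 38/7 (d = 2 - 6*20/(-95 + 3*20) = 2 - 6*20/(-95 + 60) = 2 - 6*20/(-35) = 2 - 6*20*(-1)/35 = 2 - 1*(-24/7) = 2 + 24/7 = 38/7 ≈ 5.4286)
1/d = 1/(38/7) = 7/38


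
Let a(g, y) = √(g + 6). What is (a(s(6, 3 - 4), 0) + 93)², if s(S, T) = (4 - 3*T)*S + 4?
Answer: 8701 + 372*√13 ≈ 10042.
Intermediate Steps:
s(S, T) = 4 + S*(4 - 3*T) (s(S, T) = S*(4 - 3*T) + 4 = 4 + S*(4 - 3*T))
a(g, y) = √(6 + g)
(a(s(6, 3 - 4), 0) + 93)² = (√(6 + (4 + 4*6 - 3*6*(3 - 4))) + 93)² = (√(6 + (4 + 24 - 3*6*(-1))) + 93)² = (√(6 + (4 + 24 + 18)) + 93)² = (√(6 + 46) + 93)² = (√52 + 93)² = (2*√13 + 93)² = (93 + 2*√13)²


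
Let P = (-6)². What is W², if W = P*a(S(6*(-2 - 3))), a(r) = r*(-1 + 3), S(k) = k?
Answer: 4665600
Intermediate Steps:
P = 36
a(r) = 2*r (a(r) = r*2 = 2*r)
W = -2160 (W = 36*(2*(6*(-2 - 3))) = 36*(2*(6*(-5))) = 36*(2*(-30)) = 36*(-60) = -2160)
W² = (-2160)² = 4665600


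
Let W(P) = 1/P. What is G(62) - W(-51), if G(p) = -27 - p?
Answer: -4538/51 ≈ -88.980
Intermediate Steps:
G(62) - W(-51) = (-27 - 1*62) - 1/(-51) = (-27 - 62) - 1*(-1/51) = -89 + 1/51 = -4538/51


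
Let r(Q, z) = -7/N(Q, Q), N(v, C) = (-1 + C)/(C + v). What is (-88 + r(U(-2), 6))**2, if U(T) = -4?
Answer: 246016/25 ≈ 9840.6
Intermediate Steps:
N(v, C) = (-1 + C)/(C + v)
r(Q, z) = -14*Q/(-1 + Q) (r(Q, z) = -7*(Q + Q)/(-1 + Q) = -7*2*Q/(-1 + Q) = -14*Q/(-1 + Q))
(-88 + r(U(-2), 6))**2 = (-88 - 14*(-4)/(-1 - 4))**2 = (-88 - 14*(-4)/(-5))**2 = (-88 - 14*(-4)*(-1/5))**2 = (-88 - 56/5)**2 = (-496/5)**2 = 246016/25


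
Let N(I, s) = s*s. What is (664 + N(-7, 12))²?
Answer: 652864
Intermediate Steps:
N(I, s) = s²
(664 + N(-7, 12))² = (664 + 12²)² = (664 + 144)² = 808² = 652864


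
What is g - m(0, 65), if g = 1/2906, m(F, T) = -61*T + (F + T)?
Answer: 11333401/2906 ≈ 3900.0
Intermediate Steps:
m(F, T) = F - 60*T
g = 1/2906 ≈ 0.00034412
g - m(0, 65) = 1/2906 - (0 - 60*65) = 1/2906 - (0 - 3900) = 1/2906 - 1*(-3900) = 1/2906 + 3900 = 11333401/2906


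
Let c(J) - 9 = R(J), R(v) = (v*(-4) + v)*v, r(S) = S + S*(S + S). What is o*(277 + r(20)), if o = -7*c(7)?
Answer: 1059702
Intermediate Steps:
r(S) = S + 2*S**2 (r(S) = S + S*(2*S) = S + 2*S**2)
R(v) = -3*v**2 (R(v) = (-4*v + v)*v = (-3*v)*v = -3*v**2)
c(J) = 9 - 3*J**2
o = 966 (o = -7*(9 - 3*7**2) = -7*(9 - 3*49) = -7*(9 - 147) = -7*(-138) = 966)
o*(277 + r(20)) = 966*(277 + 20*(1 + 2*20)) = 966*(277 + 20*(1 + 40)) = 966*(277 + 20*41) = 966*(277 + 820) = 966*1097 = 1059702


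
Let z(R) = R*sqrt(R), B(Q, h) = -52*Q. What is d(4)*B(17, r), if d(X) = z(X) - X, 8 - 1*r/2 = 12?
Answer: -3536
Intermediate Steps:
r = -8 (r = 16 - 2*12 = 16 - 24 = -8)
z(R) = R**(3/2)
d(X) = X**(3/2) - X
d(4)*B(17, r) = (4**(3/2) - 1*4)*(-52*17) = (8 - 4)*(-884) = 4*(-884) = -3536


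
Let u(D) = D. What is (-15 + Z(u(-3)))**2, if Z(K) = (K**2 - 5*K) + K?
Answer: 36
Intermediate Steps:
Z(K) = K**2 - 4*K
(-15 + Z(u(-3)))**2 = (-15 - 3*(-4 - 3))**2 = (-15 - 3*(-7))**2 = (-15 + 21)**2 = 6**2 = 36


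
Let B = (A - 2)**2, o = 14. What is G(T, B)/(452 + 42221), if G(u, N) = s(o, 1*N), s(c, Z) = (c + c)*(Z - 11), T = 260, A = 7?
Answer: 392/42673 ≈ 0.0091861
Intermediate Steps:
B = 25 (B = (7 - 2)**2 = 5**2 = 25)
s(c, Z) = 2*c*(-11 + Z) (s(c, Z) = (2*c)*(-11 + Z) = 2*c*(-11 + Z))
G(u, N) = -308 + 28*N (G(u, N) = 2*14*(-11 + 1*N) = 2*14*(-11 + N) = -308 + 28*N)
G(T, B)/(452 + 42221) = (-308 + 28*25)/(452 + 42221) = (-308 + 700)/42673 = 392*(1/42673) = 392/42673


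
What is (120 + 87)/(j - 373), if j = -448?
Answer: -207/821 ≈ -0.25213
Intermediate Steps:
(120 + 87)/(j - 373) = (120 + 87)/(-448 - 373) = 207/(-821) = 207*(-1/821) = -207/821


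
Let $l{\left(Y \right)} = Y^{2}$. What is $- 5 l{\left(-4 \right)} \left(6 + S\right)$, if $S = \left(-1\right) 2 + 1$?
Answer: $-400$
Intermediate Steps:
$S = -1$ ($S = -2 + 1 = -1$)
$- 5 l{\left(-4 \right)} \left(6 + S\right) = - 5 \left(-4\right)^{2} \left(6 - 1\right) = - 5 \cdot 16 \cdot 5 = \left(-5\right) 80 = -400$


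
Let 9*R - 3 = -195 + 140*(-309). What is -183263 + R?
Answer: -188091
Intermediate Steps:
R = -4828 (R = ⅓ + (-195 + 140*(-309))/9 = ⅓ + (-195 - 43260)/9 = ⅓ + (⅑)*(-43455) = ⅓ - 14485/3 = -4828)
-183263 + R = -183263 - 4828 = -188091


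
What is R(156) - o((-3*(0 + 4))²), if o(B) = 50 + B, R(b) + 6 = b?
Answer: -44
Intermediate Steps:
R(b) = -6 + b
R(156) - o((-3*(0 + 4))²) = (-6 + 156) - (50 + (-3*(0 + 4))²) = 150 - (50 + (-3*4)²) = 150 - (50 + (-12)²) = 150 - (50 + 144) = 150 - 1*194 = 150 - 194 = -44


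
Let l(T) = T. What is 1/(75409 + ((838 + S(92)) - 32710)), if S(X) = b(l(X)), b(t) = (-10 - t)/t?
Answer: 46/2002651 ≈ 2.2970e-5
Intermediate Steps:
b(t) = (-10 - t)/t
S(X) = (-10 - X)/X
1/(75409 + ((838 + S(92)) - 32710)) = 1/(75409 + ((838 + (-10 - 1*92)/92) - 32710)) = 1/(75409 + ((838 + (-10 - 92)/92) - 32710)) = 1/(75409 + ((838 + (1/92)*(-102)) - 32710)) = 1/(75409 + ((838 - 51/46) - 32710)) = 1/(75409 + (38497/46 - 32710)) = 1/(75409 - 1466163/46) = 1/(2002651/46) = 46/2002651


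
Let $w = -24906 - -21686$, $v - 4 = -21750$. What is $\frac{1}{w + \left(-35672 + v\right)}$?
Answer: $- \frac{1}{60638} \approx -1.6491 \cdot 10^{-5}$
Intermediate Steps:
$v = -21746$ ($v = 4 - 21750 = -21746$)
$w = -3220$ ($w = -24906 + 21686 = -3220$)
$\frac{1}{w + \left(-35672 + v\right)} = \frac{1}{-3220 - 57418} = \frac{1}{-60638} = - \frac{1}{60638}$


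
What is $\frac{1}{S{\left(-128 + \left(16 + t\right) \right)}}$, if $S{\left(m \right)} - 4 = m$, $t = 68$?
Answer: $- \frac{1}{40} \approx -0.025$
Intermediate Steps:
$S{\left(m \right)} = 4 + m$
$\frac{1}{S{\left(-128 + \left(16 + t\right) \right)}} = \frac{1}{4 + \left(-128 + \left(16 + 68\right)\right)} = \frac{1}{4 + \left(-128 + 84\right)} = \frac{1}{4 - 44} = \frac{1}{-40} = - \frac{1}{40}$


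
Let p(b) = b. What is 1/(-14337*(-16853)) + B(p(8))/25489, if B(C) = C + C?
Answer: 3865968865/6158689419429 ≈ 0.00062773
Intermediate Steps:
B(C) = 2*C
1/(-14337*(-16853)) + B(p(8))/25489 = 1/(-14337*(-16853)) + (2*8)/25489 = -1/14337*(-1/16853) + 16*(1/25489) = 1/241621461 + 16/25489 = 3865968865/6158689419429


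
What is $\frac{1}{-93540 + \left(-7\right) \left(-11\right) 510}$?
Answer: $- \frac{1}{54270} \approx -1.8426 \cdot 10^{-5}$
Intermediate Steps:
$\frac{1}{-93540 + \left(-7\right) \left(-11\right) 510} = \frac{1}{-93540 + 77 \cdot 510} = \frac{1}{-93540 + 39270} = \frac{1}{-54270} = - \frac{1}{54270}$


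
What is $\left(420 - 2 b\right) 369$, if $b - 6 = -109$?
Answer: $230994$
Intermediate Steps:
$b = -103$ ($b = 6 - 109 = -103$)
$\left(420 - 2 b\right) 369 = \left(420 - -206\right) 369 = \left(420 + 206\right) 369 = 626 \cdot 369 = 230994$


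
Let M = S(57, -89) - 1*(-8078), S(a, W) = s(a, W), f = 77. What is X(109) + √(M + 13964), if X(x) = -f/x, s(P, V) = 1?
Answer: -77/109 + √22043 ≈ 147.76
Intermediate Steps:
S(a, W) = 1
M = 8079 (M = 1 - 1*(-8078) = 1 + 8078 = 8079)
X(x) = -77/x
X(109) + √(M + 13964) = -77/109 + √(8079 + 13964) = -77*1/109 + √22043 = -77/109 + √22043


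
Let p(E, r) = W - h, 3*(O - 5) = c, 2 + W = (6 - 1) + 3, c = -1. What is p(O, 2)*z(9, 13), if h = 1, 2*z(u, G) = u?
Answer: 45/2 ≈ 22.500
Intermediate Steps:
z(u, G) = u/2
W = 6 (W = -2 + ((6 - 1) + 3) = -2 + (5 + 3) = -2 + 8 = 6)
O = 14/3 (O = 5 + (⅓)*(-1) = 5 - ⅓ = 14/3 ≈ 4.6667)
p(E, r) = 5 (p(E, r) = 6 - 1*1 = 6 - 1 = 5)
p(O, 2)*z(9, 13) = 5*((½)*9) = 5*(9/2) = 45/2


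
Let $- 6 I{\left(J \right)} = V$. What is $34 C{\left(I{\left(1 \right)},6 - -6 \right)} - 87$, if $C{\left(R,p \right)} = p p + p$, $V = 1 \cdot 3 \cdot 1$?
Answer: $5217$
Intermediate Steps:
$V = 3$ ($V = 3 \cdot 1 = 3$)
$I{\left(J \right)} = - \frac{1}{2}$ ($I{\left(J \right)} = \left(- \frac{1}{6}\right) 3 = - \frac{1}{2}$)
$C{\left(R,p \right)} = p + p^{2}$ ($C{\left(R,p \right)} = p^{2} + p = p + p^{2}$)
$34 C{\left(I{\left(1 \right)},6 - -6 \right)} - 87 = 34 \left(6 - -6\right) \left(1 + \left(6 - -6\right)\right) - 87 = 34 \left(6 + 6\right) \left(1 + \left(6 + 6\right)\right) - 87 = 34 \cdot 12 \left(1 + 12\right) - 87 = 34 \cdot 12 \cdot 13 - 87 = 34 \cdot 156 - 87 = 5304 - 87 = 5217$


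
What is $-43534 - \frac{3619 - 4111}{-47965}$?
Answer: $- \frac{2088108802}{47965} \approx -43534.0$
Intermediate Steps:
$-43534 - \frac{3619 - 4111}{-47965} = -43534 - \left(3619 - 4111\right) \left(- \frac{1}{47965}\right) = -43534 - \left(-492\right) \left(- \frac{1}{47965}\right) = -43534 - \frac{492}{47965} = - \frac{2088108802}{47965}$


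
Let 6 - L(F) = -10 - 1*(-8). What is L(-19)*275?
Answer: 2200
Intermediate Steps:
L(F) = 8 (L(F) = 6 - (-10 - 1*(-8)) = 6 - (-10 + 8) = 6 - 1*(-2) = 6 + 2 = 8)
L(-19)*275 = 8*275 = 2200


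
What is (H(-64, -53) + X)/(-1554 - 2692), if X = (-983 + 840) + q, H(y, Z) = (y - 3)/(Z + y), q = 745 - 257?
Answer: -20216/248391 ≈ -0.081388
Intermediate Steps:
q = 488
H(y, Z) = (-3 + y)/(Z + y)
X = 345 (X = (-983 + 840) + 488 = -143 + 488 = 345)
(H(-64, -53) + X)/(-1554 - 2692) = ((-3 - 64)/(-53 - 64) + 345)/(-1554 - 2692) = (-67/(-117) + 345)/(-4246) = (-1/117*(-67) + 345)*(-1/4246) = (67/117 + 345)*(-1/4246) = (40432/117)*(-1/4246) = -20216/248391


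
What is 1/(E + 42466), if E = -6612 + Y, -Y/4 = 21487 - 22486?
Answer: 1/39850 ≈ 2.5094e-5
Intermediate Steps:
Y = 3996 (Y = -4*(21487 - 22486) = -4*(-999) = 3996)
E = -2616 (E = -6612 + 3996 = -2616)
1/(E + 42466) = 1/(-2616 + 42466) = 1/39850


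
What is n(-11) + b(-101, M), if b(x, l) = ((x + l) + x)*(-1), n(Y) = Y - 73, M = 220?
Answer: -102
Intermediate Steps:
n(Y) = -73 + Y
b(x, l) = -l - 2*x (b(x, l) = ((l + x) + x)*(-1) = (l + 2*x)*(-1) = -l - 2*x)
n(-11) + b(-101, M) = (-73 - 11) + (-1*220 - 2*(-101)) = -84 + (-220 + 202) = -84 - 18 = -102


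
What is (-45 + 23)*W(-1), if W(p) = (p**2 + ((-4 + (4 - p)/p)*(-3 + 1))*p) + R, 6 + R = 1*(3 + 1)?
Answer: 418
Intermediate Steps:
R = -2 (R = -6 + 1*(3 + 1) = -6 + 1*4 = -6 + 4 = -2)
W(p) = -2 + p**2 + p*(8 - 2*(4 - p)/p) (W(p) = (p**2 + ((-4 + (4 - p)/p)*(-3 + 1))*p) - 2 = (p**2 + ((-4 + (4 - p)/p)*(-2))*p) - 2 = (p**2 + (8 - 2*(4 - p)/p)*p) - 2 = (p**2 + p*(8 - 2*(4 - p)/p)) - 2 = -2 + p**2 + p*(8 - 2*(4 - p)/p))
(-45 + 23)*W(-1) = (-45 + 23)*(-10 + (-1)**2 + 10*(-1)) = -22*(-10 + 1 - 10) = -22*(-19) = 418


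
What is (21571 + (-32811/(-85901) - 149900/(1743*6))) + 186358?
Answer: 93390518201410/449176329 ≈ 2.0792e+5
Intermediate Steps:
(21571 + (-32811/(-85901) - 149900/(1743*6))) + 186358 = (21571 + (-32811*(-1/85901) - 149900/10458)) + 186358 = (21571 + (32811/85901 - 149900*1/10458)) + 186358 = (21571 + (32811/85901 - 74950/5229)) + 186358 = (21571 - 6266711231/449176329) + 186358 = 9682915881628/449176329 + 186358 = 93390518201410/449176329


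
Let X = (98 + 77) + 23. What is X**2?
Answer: 39204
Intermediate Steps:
X = 198 (X = 175 + 23 = 198)
X**2 = 198**2 = 39204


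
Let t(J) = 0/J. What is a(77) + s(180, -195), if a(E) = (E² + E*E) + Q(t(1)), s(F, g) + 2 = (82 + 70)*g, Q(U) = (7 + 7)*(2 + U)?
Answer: -17756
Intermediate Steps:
t(J) = 0
Q(U) = 28 + 14*U (Q(U) = 14*(2 + U) = 28 + 14*U)
s(F, g) = -2 + 152*g (s(F, g) = -2 + (82 + 70)*g = -2 + 152*g)
a(E) = 28 + 2*E² (a(E) = (E² + E*E) + (28 + 14*0) = (E² + E²) + (28 + 0) = 2*E² + 28 = 28 + 2*E²)
a(77) + s(180, -195) = (28 + 2*77²) + (-2 + 152*(-195)) = (28 + 2*5929) + (-2 - 29640) = (28 + 11858) - 29642 = 11886 - 29642 = -17756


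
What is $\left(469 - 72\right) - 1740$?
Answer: $-1343$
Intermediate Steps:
$\left(469 - 72\right) - 1740 = 397 - 1740 = -1343$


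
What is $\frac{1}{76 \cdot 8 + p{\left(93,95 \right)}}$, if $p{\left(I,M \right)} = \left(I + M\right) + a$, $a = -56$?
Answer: $\frac{1}{740} \approx 0.0013514$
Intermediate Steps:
$p{\left(I,M \right)} = -56 + I + M$ ($p{\left(I,M \right)} = \left(I + M\right) - 56 = -56 + I + M$)
$\frac{1}{76 \cdot 8 + p{\left(93,95 \right)}} = \frac{1}{76 \cdot 8 + \left(-56 + 93 + 95\right)} = \frac{1}{608 + 132} = \frac{1}{740}$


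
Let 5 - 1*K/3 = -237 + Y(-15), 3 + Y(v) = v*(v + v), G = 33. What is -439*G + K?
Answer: -15102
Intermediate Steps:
Y(v) = -3 + 2*v² (Y(v) = -3 + v*(v + v) = -3 + v*(2*v) = -3 + 2*v²)
K = -615 (K = 15 - 3*(-237 + (-3 + 2*(-15)²)) = 15 - 3*(-237 + (-3 + 2*225)) = 15 - 3*(-237 + (-3 + 450)) = 15 - 3*(-237 + 447) = 15 - 3*210 = 15 - 630 = -615)
-439*G + K = -439*33 - 615 = -14487 - 615 = -15102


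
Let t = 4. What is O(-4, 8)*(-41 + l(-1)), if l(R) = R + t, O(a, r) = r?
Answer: -304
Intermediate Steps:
l(R) = 4 + R (l(R) = R + 4 = 4 + R)
O(-4, 8)*(-41 + l(-1)) = 8*(-41 + (4 - 1)) = 8*(-41 + 3) = 8*(-38) = -304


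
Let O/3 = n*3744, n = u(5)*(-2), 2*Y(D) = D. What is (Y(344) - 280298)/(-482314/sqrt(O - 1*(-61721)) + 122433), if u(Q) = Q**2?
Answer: -17144183382346482/7493338600716427 + 135108691564*I*sqrt(499879)/7493338600716427 ≈ -2.2879 + 0.012748*I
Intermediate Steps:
Y(D) = D/2
n = -50 (n = 5**2*(-2) = 25*(-2) = -50)
O = -561600 (O = 3*(-50*3744) = 3*(-187200) = -561600)
(Y(344) - 280298)/(-482314/sqrt(O - 1*(-61721)) + 122433) = ((1/2)*344 - 280298)/(-482314/sqrt(-561600 - 1*(-61721)) + 122433) = (172 - 280298)/(-482314/sqrt(-561600 + 61721) + 122433) = -280126/(-482314*(-I*sqrt(499879)/499879) + 122433) = -280126/(-(-482314)*I*sqrt(499879)/499879 + 122433) = -280126/(482314*I*sqrt(499879)/499879 + 122433) = -280126/(122433 + 482314*I*sqrt(499879)/499879)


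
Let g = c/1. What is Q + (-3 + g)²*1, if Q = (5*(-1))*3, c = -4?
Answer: 34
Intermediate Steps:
Q = -15 (Q = -5*3 = -15)
g = -4 (g = -4/1 = -4*1 = -4)
Q + (-3 + g)²*1 = -15 + (-3 - 4)²*1 = -15 + (-7)²*1 = -15 + 49*1 = -15 + 49 = 34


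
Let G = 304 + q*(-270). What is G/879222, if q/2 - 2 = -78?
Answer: 20672/439611 ≈ 0.047023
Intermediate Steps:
q = -152 (q = 4 + 2*(-78) = 4 - 156 = -152)
G = 41344 (G = 304 - 152*(-270) = 304 + 41040 = 41344)
G/879222 = 41344/879222 = 41344*(1/879222) = 20672/439611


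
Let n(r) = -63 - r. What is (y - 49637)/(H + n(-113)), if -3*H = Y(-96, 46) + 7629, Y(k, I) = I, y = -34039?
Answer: 251028/7525 ≈ 33.359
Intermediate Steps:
H = -7675/3 (H = -(46 + 7629)/3 = -⅓*7675 = -7675/3 ≈ -2558.3)
(y - 49637)/(H + n(-113)) = (-34039 - 49637)/(-7675/3 + (-63 - 1*(-113))) = -83676/(-7675/3 + (-63 + 113)) = -83676/(-7675/3 + 50) = -83676/(-7525/3) = -83676*(-3/7525) = 251028/7525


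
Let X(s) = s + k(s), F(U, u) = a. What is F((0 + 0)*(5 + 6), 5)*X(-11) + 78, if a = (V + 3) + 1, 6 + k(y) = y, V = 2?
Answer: -90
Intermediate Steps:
k(y) = -6 + y
a = 6 (a = (2 + 3) + 1 = 5 + 1 = 6)
F(U, u) = 6
X(s) = -6 + 2*s (X(s) = s + (-6 + s) = -6 + 2*s)
F((0 + 0)*(5 + 6), 5)*X(-11) + 78 = 6*(-6 + 2*(-11)) + 78 = 6*(-6 - 22) + 78 = 6*(-28) + 78 = -168 + 78 = -90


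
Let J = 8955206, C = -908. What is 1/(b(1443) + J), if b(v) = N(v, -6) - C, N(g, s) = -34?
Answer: 1/8956080 ≈ 1.1166e-7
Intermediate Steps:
b(v) = 874 (b(v) = -34 - 1*(-908) = -34 + 908 = 874)
1/(b(1443) + J) = 1/(874 + 8955206) = 1/8956080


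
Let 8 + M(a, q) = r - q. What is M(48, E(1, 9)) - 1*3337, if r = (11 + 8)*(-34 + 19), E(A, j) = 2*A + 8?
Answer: -3640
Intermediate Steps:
E(A, j) = 8 + 2*A
r = -285 (r = 19*(-15) = -285)
M(a, q) = -293 - q (M(a, q) = -8 + (-285 - q) = -293 - q)
M(48, E(1, 9)) - 1*3337 = (-293 - (8 + 2*1)) - 1*3337 = (-293 - (8 + 2)) - 3337 = (-293 - 1*10) - 3337 = (-293 - 10) - 3337 = -303 - 3337 = -3640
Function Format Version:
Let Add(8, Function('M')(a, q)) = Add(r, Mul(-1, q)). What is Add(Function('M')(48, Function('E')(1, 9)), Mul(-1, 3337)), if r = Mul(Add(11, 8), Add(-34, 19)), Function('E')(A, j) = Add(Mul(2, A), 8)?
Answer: -3640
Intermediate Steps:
Function('E')(A, j) = Add(8, Mul(2, A))
r = -285 (r = Mul(19, -15) = -285)
Function('M')(a, q) = Add(-293, Mul(-1, q)) (Function('M')(a, q) = Add(-8, Add(-285, Mul(-1, q))) = Add(-293, Mul(-1, q)))
Add(Function('M')(48, Function('E')(1, 9)), Mul(-1, 3337)) = Add(Add(-293, Mul(-1, Add(8, Mul(2, 1)))), Mul(-1, 3337)) = Add(Add(-293, Mul(-1, Add(8, 2))), -3337) = Add(Add(-293, Mul(-1, 10)), -3337) = Add(Add(-293, -10), -3337) = Add(-303, -3337) = -3640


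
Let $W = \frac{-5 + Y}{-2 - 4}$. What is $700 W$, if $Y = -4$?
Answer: $1050$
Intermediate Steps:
$W = \frac{3}{2}$ ($W = \frac{-5 - 4}{-2 - 4} = - \frac{9}{-6} = \left(-9\right) \left(- \frac{1}{6}\right) = \frac{3}{2} \approx 1.5$)
$700 W = 700 \cdot \frac{3}{2} = 1050$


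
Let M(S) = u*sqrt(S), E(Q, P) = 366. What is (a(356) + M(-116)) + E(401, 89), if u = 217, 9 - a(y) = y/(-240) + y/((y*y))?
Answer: 1005203/2670 + 434*I*sqrt(29) ≈ 376.48 + 2337.2*I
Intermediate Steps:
a(y) = 9 - 1/y + y/240 (a(y) = 9 - (y/(-240) + y/((y*y))) = 9 - (y*(-1/240) + y/(y**2)) = 9 - (-y/240 + y/y**2) = 9 - (-y/240 + 1/y) = 9 - (1/y - y/240) = 9 + (-1/y + y/240) = 9 - 1/y + y/240)
M(S) = 217*sqrt(S)
(a(356) + M(-116)) + E(401, 89) = ((9 - 1/356 + (1/240)*356) + 217*sqrt(-116)) + 366 = ((9 - 1*1/356 + 89/60) + 217*(2*I*sqrt(29))) + 366 = ((9 - 1/356 + 89/60) + 434*I*sqrt(29)) + 366 = (27983/2670 + 434*I*sqrt(29)) + 366 = 1005203/2670 + 434*I*sqrt(29)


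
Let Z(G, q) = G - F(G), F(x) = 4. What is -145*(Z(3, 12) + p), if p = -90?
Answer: 13195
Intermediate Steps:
Z(G, q) = -4 + G (Z(G, q) = G - 1*4 = G - 4 = -4 + G)
-145*(Z(3, 12) + p) = -145*((-4 + 3) - 90) = -145*(-1 - 90) = -145*(-91) = 13195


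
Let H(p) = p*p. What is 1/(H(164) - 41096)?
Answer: -1/14200 ≈ -7.0423e-5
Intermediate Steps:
H(p) = p²
1/(H(164) - 41096) = 1/(164² - 41096) = 1/(26896 - 41096) = 1/(-14200) = -1/14200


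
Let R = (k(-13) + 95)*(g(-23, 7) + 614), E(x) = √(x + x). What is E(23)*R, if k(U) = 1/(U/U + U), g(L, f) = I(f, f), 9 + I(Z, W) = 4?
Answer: 231217*√46/4 ≈ 3.9205e+5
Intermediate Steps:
E(x) = √2*√x (E(x) = √(2*x) = √2*√x)
I(Z, W) = -5 (I(Z, W) = -9 + 4 = -5)
g(L, f) = -5
k(U) = 1/(1 + U)
R = 231217/4 (R = (1/(1 - 13) + 95)*(-5 + 614) = (1/(-12) + 95)*609 = (-1/12 + 95)*609 = (1139/12)*609 = 231217/4 ≈ 57804.)
E(23)*R = (√2*√23)*(231217/4) = √46*(231217/4) = 231217*√46/4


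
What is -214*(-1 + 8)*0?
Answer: 0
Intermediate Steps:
-214*(-1 + 8)*0 = -1498*0 = -214*0 = 0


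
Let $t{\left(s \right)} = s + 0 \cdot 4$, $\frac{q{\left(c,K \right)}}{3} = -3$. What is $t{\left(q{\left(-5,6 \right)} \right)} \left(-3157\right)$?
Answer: $28413$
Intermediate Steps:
$q{\left(c,K \right)} = -9$ ($q{\left(c,K \right)} = 3 \left(-3\right) = -9$)
$t{\left(s \right)} = s$ ($t{\left(s \right)} = s + 0 = s$)
$t{\left(q{\left(-5,6 \right)} \right)} \left(-3157\right) = \left(-9\right) \left(-3157\right) = 28413$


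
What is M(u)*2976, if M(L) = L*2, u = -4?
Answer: -23808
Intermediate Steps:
M(L) = 2*L
M(u)*2976 = (2*(-4))*2976 = -8*2976 = -23808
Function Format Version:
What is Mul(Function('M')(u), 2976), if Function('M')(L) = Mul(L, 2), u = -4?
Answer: -23808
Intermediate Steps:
Function('M')(L) = Mul(2, L)
Mul(Function('M')(u), 2976) = Mul(Mul(2, -4), 2976) = Mul(-8, 2976) = -23808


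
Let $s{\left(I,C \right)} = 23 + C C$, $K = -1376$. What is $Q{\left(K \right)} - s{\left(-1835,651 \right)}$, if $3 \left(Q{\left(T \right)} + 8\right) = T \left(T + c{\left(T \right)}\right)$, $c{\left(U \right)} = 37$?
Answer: $\frac{570968}{3} \approx 1.9032 \cdot 10^{5}$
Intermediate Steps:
$s{\left(I,C \right)} = 23 + C^{2}$
$Q{\left(T \right)} = -8 + \frac{T \left(37 + T\right)}{3}$ ($Q{\left(T \right)} = -8 + \frac{T \left(T + 37\right)}{3} = -8 + \frac{T \left(37 + T\right)}{3}$)
$Q{\left(K \right)} - s{\left(-1835,651 \right)} = \left(-8 + \frac{\left(-1376\right)^{2}}{3} + \frac{37}{3} \left(-1376\right)\right) - \left(23 + 651^{2}\right) = \left(-8 + \frac{1}{3} \cdot 1893376 - \frac{50912}{3}\right) - \left(23 + 423801\right) = \left(-8 + \frac{1893376}{3} - \frac{50912}{3}\right) - 423824 = \frac{1842440}{3} - 423824 = \frac{570968}{3}$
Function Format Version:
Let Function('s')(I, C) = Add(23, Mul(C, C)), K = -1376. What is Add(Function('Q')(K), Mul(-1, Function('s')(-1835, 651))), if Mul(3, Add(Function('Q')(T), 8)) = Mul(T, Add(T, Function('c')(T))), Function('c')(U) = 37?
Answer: Rational(570968, 3) ≈ 1.9032e+5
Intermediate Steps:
Function('s')(I, C) = Add(23, Pow(C, 2))
Function('Q')(T) = Add(-8, Mul(Rational(1, 3), T, Add(37, T))) (Function('Q')(T) = Add(-8, Mul(Rational(1, 3), Mul(T, Add(T, 37)))) = Add(-8, Mul(Rational(1, 3), Mul(T, Add(37, T)))) = Add(-8, Mul(Rational(1, 3), T, Add(37, T))))
Add(Function('Q')(K), Mul(-1, Function('s')(-1835, 651))) = Add(Add(-8, Mul(Rational(1, 3), Pow(-1376, 2)), Mul(Rational(37, 3), -1376)), Mul(-1, Add(23, Pow(651, 2)))) = Add(Add(-8, Mul(Rational(1, 3), 1893376), Rational(-50912, 3)), Mul(-1, Add(23, 423801))) = Add(Add(-8, Rational(1893376, 3), Rational(-50912, 3)), Mul(-1, 423824)) = Add(Rational(1842440, 3), -423824) = Rational(570968, 3)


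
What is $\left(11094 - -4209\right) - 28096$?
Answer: $-12793$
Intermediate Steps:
$\left(11094 - -4209\right) - 28096 = \left(11094 + 4209\right) - 28096 = 15303 - 28096 = -12793$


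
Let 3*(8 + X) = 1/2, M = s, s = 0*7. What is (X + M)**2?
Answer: 2209/36 ≈ 61.361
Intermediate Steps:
s = 0
M = 0
X = -47/6 (X = -8 + (1/3)/2 = -8 + (1/3)*(1/2) = -8 + 1/6 = -47/6 ≈ -7.8333)
(X + M)**2 = (-47/6 + 0)**2 = (-47/6)**2 = 2209/36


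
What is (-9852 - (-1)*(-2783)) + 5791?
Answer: -6844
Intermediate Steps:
(-9852 - (-1)*(-2783)) + 5791 = (-9852 - 1*2783) + 5791 = (-9852 - 2783) + 5791 = -12635 + 5791 = -6844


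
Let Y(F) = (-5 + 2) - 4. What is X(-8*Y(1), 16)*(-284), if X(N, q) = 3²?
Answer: -2556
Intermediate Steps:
Y(F) = -7 (Y(F) = -3 - 4 = -7)
X(N, q) = 9
X(-8*Y(1), 16)*(-284) = 9*(-284) = -2556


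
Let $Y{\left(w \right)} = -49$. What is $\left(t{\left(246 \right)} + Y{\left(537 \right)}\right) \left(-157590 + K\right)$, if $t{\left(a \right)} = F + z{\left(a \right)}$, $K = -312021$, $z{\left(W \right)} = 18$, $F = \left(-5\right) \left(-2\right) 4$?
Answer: $-4226499$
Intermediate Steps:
$F = 40$ ($F = 10 \cdot 4 = 40$)
$t{\left(a \right)} = 58$ ($t{\left(a \right)} = 40 + 18 = 58$)
$\left(t{\left(246 \right)} + Y{\left(537 \right)}\right) \left(-157590 + K\right) = \left(58 - 49\right) \left(-157590 - 312021\right) = 9 \left(-469611\right) = -4226499$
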